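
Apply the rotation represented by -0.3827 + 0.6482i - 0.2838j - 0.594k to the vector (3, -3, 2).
(1.762, 3.565, -2.488)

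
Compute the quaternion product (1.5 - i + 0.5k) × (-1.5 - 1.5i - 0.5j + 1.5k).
-4.5 - 0.5i + 2k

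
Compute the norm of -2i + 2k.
√8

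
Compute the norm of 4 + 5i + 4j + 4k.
√73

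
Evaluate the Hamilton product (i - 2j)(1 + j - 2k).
2 + 5i + k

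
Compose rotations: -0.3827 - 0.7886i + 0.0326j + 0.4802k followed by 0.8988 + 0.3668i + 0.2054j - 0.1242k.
-0.0018 - 0.7465i - 0.1275j + 0.6531k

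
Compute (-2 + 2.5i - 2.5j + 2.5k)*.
-2 - 2.5i + 2.5j - 2.5k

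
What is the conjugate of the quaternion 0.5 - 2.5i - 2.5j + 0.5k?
0.5 + 2.5i + 2.5j - 0.5k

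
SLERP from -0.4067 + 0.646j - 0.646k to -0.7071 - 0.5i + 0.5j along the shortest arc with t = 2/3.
-0.6651 - 0.3613i + 0.606j - 0.2447k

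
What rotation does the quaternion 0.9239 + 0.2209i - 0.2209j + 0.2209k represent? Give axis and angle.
axis = (√3/3, -√3/3, √3/3), θ = π/4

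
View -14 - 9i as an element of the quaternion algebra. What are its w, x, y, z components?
-14 - 9i + 0j + 0k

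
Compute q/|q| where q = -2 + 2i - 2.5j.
-0.5298 + 0.5298i - 0.6623j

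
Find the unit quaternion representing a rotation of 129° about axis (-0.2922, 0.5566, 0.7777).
0.4305 - 0.2637i + 0.5024j + 0.7019k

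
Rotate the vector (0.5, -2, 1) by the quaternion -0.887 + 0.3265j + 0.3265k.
(-1.451, -1.65, 0.65)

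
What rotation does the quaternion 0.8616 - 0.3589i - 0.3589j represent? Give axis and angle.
axis = (-√2/2, -√2/2, 0), θ = 61°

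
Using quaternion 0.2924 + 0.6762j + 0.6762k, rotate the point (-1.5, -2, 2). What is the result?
(2.825, 1.065, -1.065)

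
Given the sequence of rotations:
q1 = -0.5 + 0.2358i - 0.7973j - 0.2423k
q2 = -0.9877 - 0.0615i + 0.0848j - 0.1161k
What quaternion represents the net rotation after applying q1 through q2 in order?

q2 · q1 = 0.5478 - 0.3153i + 0.7028j + 0.3264k
0.5478 - 0.3153i + 0.7028j + 0.3264k


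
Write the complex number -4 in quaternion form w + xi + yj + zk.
-4 + 0i + 0j + 0k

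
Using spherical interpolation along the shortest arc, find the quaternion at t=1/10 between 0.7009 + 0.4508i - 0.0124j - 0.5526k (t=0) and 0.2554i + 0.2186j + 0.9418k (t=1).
0.6603 + 0.3926i - 0.0392j - 0.639k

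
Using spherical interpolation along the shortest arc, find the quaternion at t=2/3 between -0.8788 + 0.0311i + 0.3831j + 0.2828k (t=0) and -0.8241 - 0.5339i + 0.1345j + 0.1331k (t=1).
-0.8838 - 0.3593i + 0.2294j + 0.1928k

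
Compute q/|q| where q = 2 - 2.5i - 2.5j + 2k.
0.4417 - 0.5522i - 0.5522j + 0.4417k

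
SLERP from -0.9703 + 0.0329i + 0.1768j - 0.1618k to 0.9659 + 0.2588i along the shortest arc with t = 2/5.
-0.9856 - 0.0856i + 0.1077j - 0.0986k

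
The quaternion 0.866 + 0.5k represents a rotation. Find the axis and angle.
axis = (0, 0, 1), θ = π/3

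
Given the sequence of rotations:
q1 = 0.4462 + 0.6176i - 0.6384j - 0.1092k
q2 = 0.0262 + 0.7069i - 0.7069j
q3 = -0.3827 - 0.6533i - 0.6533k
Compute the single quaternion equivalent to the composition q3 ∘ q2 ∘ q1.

q2 · q1 = -0.8762 + 0.4088i - 0.255j - 0.0176k
q3 · q2 · q1 = 0.5909 + 0.2494i - 0.181j + 0.7457k
0.5909 + 0.2494i - 0.181j + 0.7457k


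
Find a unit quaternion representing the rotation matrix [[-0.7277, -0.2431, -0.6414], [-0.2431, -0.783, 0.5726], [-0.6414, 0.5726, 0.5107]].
-0.369i + 0.3294j + 0.8691k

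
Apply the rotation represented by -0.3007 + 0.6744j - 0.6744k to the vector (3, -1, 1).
(-2.458, 0.217, 2.217)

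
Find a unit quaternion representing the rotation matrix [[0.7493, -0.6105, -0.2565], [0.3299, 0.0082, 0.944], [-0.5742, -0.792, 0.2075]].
0.7009 - 0.6192i + 0.1133j + 0.3354k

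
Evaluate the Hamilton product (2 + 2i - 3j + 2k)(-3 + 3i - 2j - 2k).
-14 + 10i + 15j - 5k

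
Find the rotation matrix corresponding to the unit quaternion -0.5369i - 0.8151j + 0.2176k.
[[-0.4235, 0.8753, -0.2337], [0.8753, 0.3288, -0.3547], [-0.2337, -0.3547, -0.9053]]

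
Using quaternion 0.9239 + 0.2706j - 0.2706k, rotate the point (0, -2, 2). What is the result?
(0, -2, 2)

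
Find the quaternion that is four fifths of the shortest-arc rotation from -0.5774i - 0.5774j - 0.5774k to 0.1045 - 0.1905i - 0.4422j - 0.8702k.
0.085 - 0.2756i - 0.4803j - 0.8284k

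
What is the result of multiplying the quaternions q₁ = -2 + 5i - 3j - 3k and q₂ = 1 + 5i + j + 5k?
-9 - 17i - 45j + 7k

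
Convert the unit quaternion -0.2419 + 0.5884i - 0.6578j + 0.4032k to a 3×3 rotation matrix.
[[-0.1905, -0.579, 0.7927], [-0.9692, -0.0176, -0.2458], [0.1562, -0.8151, -0.5578]]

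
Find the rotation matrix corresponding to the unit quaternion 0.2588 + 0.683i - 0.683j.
[[0.067, -0.933, -0.3535], [-0.933, 0.067, -0.3535], [0.3535, 0.3535, -0.866]]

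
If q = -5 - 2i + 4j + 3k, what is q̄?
-5 + 2i - 4j - 3k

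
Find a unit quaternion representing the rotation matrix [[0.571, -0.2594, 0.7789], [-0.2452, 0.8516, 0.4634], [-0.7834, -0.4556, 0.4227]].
0.8434 - 0.2724i + 0.4631j + 0.0042k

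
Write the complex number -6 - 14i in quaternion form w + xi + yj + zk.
-6 - 14i + 0j + 0k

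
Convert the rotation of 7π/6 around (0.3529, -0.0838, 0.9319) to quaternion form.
-0.2588 + 0.3409i - 0.0809j + 0.9001k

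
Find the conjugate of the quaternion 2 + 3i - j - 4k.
2 - 3i + j + 4k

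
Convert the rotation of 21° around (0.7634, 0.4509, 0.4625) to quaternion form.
0.9833 + 0.1391i + 0.0822j + 0.0843k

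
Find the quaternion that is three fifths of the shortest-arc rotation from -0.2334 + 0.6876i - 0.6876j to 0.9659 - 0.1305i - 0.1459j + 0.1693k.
-0.8413 + 0.46i - 0.2545j - 0.1259k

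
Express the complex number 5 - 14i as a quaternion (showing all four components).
5 - 14i + 0j + 0k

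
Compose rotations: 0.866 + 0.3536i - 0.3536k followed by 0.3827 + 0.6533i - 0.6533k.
-0.1306 + 0.7011i - 0.7011k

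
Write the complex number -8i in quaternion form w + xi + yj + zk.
0 - 8i + 0j + 0k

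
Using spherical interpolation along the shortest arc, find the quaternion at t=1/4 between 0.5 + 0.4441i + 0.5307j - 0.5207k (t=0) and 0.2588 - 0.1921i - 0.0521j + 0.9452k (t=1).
0.3321 + 0.4224i + 0.4512j - 0.7126k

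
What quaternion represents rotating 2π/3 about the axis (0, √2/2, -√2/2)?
0.5 + 0.6124j - 0.6124k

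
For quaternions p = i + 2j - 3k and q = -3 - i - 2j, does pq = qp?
No: pq = 5 - 9i - 3j + 9k ≠ 5 + 3i - 9j + 9k = qp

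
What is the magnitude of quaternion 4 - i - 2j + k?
√22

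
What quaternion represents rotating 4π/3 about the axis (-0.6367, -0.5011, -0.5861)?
-0.5 - 0.5514i - 0.434j - 0.5076k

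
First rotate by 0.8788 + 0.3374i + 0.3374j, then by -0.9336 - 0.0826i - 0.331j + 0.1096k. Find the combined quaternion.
-0.6809 - 0.4246i - 0.5689j + 0.1801k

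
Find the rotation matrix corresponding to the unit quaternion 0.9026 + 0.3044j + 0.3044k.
[[0.6294, -0.5495, 0.5495], [0.5495, 0.8147, 0.1853], [-0.5495, 0.1853, 0.8147]]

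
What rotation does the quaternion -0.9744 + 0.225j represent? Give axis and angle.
axis = (0, 1, 0), θ = 334°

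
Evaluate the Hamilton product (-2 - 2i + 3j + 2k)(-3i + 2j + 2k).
-16 + 8i - 6j + k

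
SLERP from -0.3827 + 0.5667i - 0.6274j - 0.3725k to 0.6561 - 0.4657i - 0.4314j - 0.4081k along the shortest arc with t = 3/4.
-0.7287 + 0.6242i + 0.1602j + 0.2317k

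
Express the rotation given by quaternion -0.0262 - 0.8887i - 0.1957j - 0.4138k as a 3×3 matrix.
[[0.5809, 0.3262, 0.7457], [0.3695, -0.922, 0.1154], [0.7252, 0.2085, -0.6562]]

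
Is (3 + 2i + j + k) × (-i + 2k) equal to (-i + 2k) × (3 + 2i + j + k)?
No: pq = -i - 5j + 7k ≠ -5i + 5j + 5k = qp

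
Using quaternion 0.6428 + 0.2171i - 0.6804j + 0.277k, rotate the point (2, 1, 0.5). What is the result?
(-1.187, 0.546, 1.882)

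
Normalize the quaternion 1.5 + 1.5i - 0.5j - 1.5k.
0.5669 + 0.5669i - 0.189j - 0.5669k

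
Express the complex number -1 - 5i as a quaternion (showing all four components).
-1 - 5i + 0j + 0k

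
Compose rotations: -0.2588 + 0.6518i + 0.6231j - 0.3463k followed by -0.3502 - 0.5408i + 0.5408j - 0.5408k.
-0.0811 + 0.0614i - 0.8979j - 0.4282k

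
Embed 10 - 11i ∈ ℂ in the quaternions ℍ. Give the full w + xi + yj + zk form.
10 - 11i + 0j + 0k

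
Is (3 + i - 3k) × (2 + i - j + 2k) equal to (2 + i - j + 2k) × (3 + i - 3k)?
No: pq = 11 + 2i - 8j - k ≠ 11 + 8i + 2j + k = qp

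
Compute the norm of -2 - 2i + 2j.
√12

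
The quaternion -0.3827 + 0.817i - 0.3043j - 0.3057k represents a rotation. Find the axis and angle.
axis = (0.8843, -0.3294, -0.3309), θ = 5π/4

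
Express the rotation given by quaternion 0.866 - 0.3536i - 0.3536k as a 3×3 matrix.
[[0.7499, 0.6124, 0.2501], [-0.6124, 0.4999, 0.6124], [0.2501, -0.6124, 0.7499]]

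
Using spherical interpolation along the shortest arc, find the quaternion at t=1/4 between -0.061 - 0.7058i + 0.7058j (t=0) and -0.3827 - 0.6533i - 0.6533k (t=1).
-0.1651 - 0.7746i + 0.5781j - 0.1965k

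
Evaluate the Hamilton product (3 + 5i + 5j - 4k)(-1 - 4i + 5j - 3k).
-20 - 12i + 41j + 40k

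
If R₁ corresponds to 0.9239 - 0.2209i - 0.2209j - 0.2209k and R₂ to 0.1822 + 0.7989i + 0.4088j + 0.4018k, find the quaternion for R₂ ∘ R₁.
0.5239 + 0.6963i + 0.4252j + 0.2448k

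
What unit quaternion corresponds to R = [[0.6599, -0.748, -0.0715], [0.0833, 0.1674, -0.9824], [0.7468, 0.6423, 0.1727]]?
0.7071 + 0.5744i - 0.2893j + 0.2939k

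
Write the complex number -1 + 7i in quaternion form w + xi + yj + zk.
-1 + 7i + 0j + 0k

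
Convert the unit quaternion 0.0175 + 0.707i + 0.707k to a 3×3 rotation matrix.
[[0.0003, -0.0247, 0.9997], [0.0247, -0.9994, -0.0247], [0.9997, 0.0247, 0.0003]]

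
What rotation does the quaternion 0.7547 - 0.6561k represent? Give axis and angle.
axis = (0, 0, -1), θ = 82°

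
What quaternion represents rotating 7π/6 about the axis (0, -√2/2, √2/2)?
-0.2588 - 0.683j + 0.683k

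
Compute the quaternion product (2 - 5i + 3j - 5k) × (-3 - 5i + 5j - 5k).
-71 + 15i + j - 5k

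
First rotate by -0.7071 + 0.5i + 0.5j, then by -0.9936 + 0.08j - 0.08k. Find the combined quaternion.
0.6626 - 0.4568i - 0.5934j + 0.0166k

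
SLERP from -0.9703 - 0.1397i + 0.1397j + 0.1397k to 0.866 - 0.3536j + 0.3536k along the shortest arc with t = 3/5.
-0.945 - 0.0585i + 0.2784j - 0.1613k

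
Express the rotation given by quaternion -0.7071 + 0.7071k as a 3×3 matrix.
[[0, 1, 0], [-1, 0, 0], [0, 0, 1]]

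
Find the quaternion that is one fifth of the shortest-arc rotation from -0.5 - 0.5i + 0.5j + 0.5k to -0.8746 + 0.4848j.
-0.6128 - 0.4173i + 0.5256j + 0.4173k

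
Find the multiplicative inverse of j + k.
-0.5j - 0.5k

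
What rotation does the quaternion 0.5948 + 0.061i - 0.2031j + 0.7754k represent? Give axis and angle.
axis = (0.0759, -0.2527, 0.9646), θ = 107°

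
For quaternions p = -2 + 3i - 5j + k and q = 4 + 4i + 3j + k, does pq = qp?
No: pq = -6 - 4i - 25j + 31k ≠ -6 + 12i - 27j - 27k = qp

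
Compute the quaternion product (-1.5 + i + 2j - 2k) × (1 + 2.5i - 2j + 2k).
4 - 2.75i - 2j - 12k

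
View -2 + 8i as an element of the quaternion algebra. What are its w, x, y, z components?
-2 + 8i + 0j + 0k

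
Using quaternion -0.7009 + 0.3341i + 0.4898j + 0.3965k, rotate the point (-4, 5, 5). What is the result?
(1.484, 7.51, -2.721)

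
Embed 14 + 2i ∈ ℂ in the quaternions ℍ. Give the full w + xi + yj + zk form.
14 + 2i + 0j + 0k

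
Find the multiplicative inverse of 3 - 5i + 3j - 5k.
0.0441 + 0.0735i - 0.0441j + 0.0735k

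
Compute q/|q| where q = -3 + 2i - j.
-0.8018 + 0.5345i - 0.2673j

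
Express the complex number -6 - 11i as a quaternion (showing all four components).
-6 - 11i + 0j + 0k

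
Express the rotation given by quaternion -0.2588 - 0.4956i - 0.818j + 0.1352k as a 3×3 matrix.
[[-0.3748, 0.8808, 0.2894], [0.7408, 0.4722, -0.4777], [-0.5574, 0.0353, -0.8295]]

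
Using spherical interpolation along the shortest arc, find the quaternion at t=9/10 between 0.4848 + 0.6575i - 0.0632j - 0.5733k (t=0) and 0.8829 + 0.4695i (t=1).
0.8623 + 0.5024i - 0.0069j - 0.0629k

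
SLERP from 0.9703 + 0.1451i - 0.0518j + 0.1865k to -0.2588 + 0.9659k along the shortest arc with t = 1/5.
0.9832 + 0.1356i - 0.0484j - 0.1119k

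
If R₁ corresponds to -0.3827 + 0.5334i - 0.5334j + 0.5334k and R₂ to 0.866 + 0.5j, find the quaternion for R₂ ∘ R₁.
-0.0647 + 0.7286i - 0.6533j + 0.1952k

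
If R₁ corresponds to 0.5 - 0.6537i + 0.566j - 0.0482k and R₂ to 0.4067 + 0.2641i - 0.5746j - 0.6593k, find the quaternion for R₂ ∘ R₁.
0.6694 + 0.267i + 0.3866j - 0.5754k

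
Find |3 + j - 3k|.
√19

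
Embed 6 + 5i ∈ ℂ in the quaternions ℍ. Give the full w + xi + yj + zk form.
6 + 5i + 0j + 0k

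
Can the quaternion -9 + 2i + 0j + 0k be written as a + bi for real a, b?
Yes. The quaternion -9 + 2i has j- and k-coefficients y = z = 0, so it lies in the complex subalgebra spanned by 1 and i.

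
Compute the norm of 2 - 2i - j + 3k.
√18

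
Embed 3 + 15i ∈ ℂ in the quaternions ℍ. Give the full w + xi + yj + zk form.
3 + 15i + 0j + 0k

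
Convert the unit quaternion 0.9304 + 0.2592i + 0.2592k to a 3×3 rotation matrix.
[[0.8656, -0.4823, 0.1344], [0.4823, 0.7313, -0.4823], [0.1344, 0.4823, 0.8656]]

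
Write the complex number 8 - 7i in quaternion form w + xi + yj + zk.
8 - 7i + 0j + 0k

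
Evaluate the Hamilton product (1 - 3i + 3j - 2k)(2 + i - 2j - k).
9 - 12i - j - 2k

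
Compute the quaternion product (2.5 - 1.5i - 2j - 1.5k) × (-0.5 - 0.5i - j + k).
-2.5 - 4i + 0.75j + 3.75k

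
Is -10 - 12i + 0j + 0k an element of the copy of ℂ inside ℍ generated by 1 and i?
Yes. The quaternion -10 - 12i has j- and k-coefficients y = z = 0, so it lies in the complex subalgebra spanned by 1 and i.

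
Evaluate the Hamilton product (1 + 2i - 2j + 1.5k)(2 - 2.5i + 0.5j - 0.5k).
8.75 + 1.75i - 6.25j - 1.5k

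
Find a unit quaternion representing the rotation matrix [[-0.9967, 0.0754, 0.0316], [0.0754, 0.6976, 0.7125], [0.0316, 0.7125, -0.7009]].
0.0409i + 0.9213j + 0.3867k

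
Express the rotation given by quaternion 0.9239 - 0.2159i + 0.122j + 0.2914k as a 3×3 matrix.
[[0.8004, -0.5911, 0.0996], [0.4858, 0.7369, 0.47], [-0.3513, -0.3278, 0.877]]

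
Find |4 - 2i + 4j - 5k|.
√61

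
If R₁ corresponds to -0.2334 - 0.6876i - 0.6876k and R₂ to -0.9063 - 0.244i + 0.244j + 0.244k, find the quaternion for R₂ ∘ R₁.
0.2115 + 0.5123i - 0.3925j + 0.734k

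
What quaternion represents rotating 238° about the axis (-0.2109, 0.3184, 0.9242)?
-0.4848 - 0.1845i + 0.2785j + 0.8083k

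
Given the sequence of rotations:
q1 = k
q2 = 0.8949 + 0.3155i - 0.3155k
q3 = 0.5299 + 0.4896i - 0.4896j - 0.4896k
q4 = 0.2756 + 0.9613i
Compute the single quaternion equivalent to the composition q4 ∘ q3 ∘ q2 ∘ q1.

q2 · q1 = 0.3155 - 0.3155j + 0.8949k
q3 · q2 · q1 = 0.4509 - 0.4381i - 0.7598j + 0.1653k
q4 · q3 · q2 · q1 = 0.5454 + 0.3127i - 0.3683j - 0.6848k
0.5454 + 0.3127i - 0.3683j - 0.6848k


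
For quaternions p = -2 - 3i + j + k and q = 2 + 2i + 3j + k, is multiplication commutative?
No: pq = -2 - 12i + j - 11k ≠ -2 - 8i - 9j + 11k = qp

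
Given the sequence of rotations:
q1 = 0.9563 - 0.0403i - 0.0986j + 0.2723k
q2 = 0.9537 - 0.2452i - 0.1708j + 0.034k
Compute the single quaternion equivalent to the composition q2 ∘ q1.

q2 · q1 = 0.876 - 0.3161i - 0.192j + 0.3095k
0.876 - 0.3161i - 0.192j + 0.3095k


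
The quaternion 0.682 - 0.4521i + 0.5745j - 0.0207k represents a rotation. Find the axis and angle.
axis = (-0.6182, 0.7855, -0.0283), θ = 94°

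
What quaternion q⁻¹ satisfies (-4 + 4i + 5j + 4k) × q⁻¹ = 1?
-0.0548 - 0.0548i - 0.0685j - 0.0548k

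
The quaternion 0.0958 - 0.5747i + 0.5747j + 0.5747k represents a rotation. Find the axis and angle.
axis = (-√3/3, √3/3, √3/3), θ = 169°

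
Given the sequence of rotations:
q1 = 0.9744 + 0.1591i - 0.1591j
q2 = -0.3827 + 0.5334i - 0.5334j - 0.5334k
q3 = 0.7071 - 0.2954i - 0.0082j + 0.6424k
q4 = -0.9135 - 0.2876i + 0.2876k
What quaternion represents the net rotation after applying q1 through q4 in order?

q2 · q1 = -0.5426 + 0.374i - 0.5437j - 0.5197k
q3 · q2 · q1 = 0.0562 + 0.7783i - 0.2933j - 0.5524k
q4 · q3 · q2 · q1 = 0.3314 - 0.6428i + 0.3329j + 0.6051k
0.3314 - 0.6428i + 0.3329j + 0.6051k


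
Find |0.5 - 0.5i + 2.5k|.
2.598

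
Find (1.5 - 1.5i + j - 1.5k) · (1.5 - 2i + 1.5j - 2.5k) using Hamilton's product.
-6 - 5.5i + 3j - 6.25k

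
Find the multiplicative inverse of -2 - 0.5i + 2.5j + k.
-0.1739 + 0.0435i - 0.2174j - 0.087k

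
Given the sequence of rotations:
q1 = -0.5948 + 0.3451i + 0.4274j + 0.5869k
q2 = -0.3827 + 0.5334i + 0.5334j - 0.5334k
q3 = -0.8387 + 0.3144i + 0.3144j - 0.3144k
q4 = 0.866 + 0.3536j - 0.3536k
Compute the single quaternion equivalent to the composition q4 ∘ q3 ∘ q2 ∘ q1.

q2 · q1 = 0.1286 + 0.0917i - 0.978j + 0.1366k
q3 · q2 · q1 = 0.2137 - 0.301i + 0.7889j - 0.4913k
q4 · q3 · q2 · q1 = -0.2676 - 0.1554i + 0.8652j - 0.3946k
-0.2676 - 0.1554i + 0.8652j - 0.3946k


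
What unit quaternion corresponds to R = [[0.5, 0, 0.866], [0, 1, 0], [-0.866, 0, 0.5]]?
0.866 + 0.5j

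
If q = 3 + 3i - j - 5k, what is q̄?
3 - 3i + j + 5k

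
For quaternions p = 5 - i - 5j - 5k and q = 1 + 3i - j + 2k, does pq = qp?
No: pq = 13 - i - 23j + 21k ≠ 13 + 29i + 3j - 11k = qp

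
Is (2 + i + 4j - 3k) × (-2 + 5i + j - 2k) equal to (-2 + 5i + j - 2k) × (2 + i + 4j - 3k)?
No: pq = -19 + 3i - 19j - 17k ≠ -19 + 13i + 7j + 21k = qp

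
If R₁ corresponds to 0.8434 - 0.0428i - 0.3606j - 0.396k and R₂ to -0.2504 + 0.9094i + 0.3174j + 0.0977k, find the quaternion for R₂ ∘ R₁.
-0.0191 + 0.6872i + 0.7139j - 0.1328k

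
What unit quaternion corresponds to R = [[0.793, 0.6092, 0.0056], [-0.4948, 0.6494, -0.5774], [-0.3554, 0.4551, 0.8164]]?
0.9026 + 0.286i + 0.1j - 0.3058k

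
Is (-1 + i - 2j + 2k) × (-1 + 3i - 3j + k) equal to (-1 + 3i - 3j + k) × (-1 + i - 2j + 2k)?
No: pq = -10 + 10j ≠ -10 - 8i - 6k = qp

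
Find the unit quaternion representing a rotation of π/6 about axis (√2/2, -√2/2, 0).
0.9659 + 0.183i - 0.183j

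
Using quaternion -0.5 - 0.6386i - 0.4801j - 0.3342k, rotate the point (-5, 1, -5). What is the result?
(-5.834, -3.187, 2.609)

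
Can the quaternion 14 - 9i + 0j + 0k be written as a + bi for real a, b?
Yes. The quaternion 14 - 9i has j- and k-coefficients y = z = 0, so it lies in the complex subalgebra spanned by 1 and i.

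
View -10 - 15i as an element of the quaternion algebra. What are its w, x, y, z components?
-10 - 15i + 0j + 0k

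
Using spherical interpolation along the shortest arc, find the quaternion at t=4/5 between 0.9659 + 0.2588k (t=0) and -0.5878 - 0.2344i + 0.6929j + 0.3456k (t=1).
0.7402 + 0.2019i - 0.5967j - 0.2349k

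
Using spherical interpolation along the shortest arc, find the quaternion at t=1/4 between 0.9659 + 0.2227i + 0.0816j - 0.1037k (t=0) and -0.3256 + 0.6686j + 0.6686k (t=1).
0.9226 + 0.1886i - 0.1461j - 0.303k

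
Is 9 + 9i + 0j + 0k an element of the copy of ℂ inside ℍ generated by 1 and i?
Yes. The quaternion 9 + 9i has j- and k-coefficients y = z = 0, so it lies in the complex subalgebra spanned by 1 and i.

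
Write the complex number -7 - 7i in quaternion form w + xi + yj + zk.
-7 - 7i + 0j + 0k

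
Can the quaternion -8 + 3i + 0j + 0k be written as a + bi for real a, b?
Yes. The quaternion -8 + 3i has j- and k-coefficients y = z = 0, so it lies in the complex subalgebra spanned by 1 and i.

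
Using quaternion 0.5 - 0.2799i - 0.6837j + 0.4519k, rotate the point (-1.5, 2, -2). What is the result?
(2.25, 0.294, -2.259)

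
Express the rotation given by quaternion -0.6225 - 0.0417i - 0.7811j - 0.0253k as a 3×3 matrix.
[[-0.2215, 0.0336, 0.9746], [0.0966, 0.9952, -0.0124], [-0.9704, 0.0914, -0.2237]]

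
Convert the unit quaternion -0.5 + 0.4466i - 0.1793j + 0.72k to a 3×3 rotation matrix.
[[-0.1011, 0.5598, 0.8224], [-0.8802, -0.4357, 0.1884], [0.4638, -0.7048, 0.5368]]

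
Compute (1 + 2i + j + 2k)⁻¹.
0.1 - 0.2i - 0.1j - 0.2k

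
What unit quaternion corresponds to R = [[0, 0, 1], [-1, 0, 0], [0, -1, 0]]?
-0.5 + 0.5i - 0.5j + 0.5k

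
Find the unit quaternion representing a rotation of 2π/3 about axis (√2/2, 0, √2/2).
0.5 + 0.6124i + 0.6124k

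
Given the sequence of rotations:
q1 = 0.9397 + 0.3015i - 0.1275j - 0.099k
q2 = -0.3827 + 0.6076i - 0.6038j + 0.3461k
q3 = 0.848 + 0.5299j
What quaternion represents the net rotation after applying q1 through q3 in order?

q2 · q1 = -0.5855 + 0.5595i - 0.3541j + 0.4677k
q3 · q2 · q1 = -0.3089 + 0.7223i - 0.6105j + 0.1001k
-0.3089 + 0.7223i - 0.6105j + 0.1001k


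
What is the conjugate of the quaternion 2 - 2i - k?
2 + 2i + k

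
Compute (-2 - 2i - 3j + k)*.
-2 + 2i + 3j - k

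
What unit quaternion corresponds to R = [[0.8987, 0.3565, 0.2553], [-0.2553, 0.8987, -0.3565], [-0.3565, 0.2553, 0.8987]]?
0.9613 + 0.1591i + 0.1591j - 0.1591k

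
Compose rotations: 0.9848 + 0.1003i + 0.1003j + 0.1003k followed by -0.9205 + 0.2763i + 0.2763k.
-0.9619 + 0.1521i - 0.0923j + 0.2075k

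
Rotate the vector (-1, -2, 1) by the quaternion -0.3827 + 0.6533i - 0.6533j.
(2.061, 1.061, 0.793)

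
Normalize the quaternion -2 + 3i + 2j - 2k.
-0.4364 + 0.6547i + 0.4364j - 0.4364k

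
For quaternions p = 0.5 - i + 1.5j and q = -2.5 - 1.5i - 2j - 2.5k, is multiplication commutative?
No: pq = 0.25 - 2i - 7.25j + 3k ≠ 0.25 + 5.5i - 2.25j - 5.5k = qp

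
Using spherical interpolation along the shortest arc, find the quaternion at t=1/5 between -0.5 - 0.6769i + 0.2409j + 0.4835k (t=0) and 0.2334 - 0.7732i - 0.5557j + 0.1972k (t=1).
-0.3796 - 0.791i + 0.0702j + 0.4747k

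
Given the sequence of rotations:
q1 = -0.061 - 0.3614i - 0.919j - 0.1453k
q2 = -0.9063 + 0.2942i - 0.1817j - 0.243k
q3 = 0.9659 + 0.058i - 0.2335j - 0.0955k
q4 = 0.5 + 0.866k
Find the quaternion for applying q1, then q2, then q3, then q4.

q2 · q1 = -0.0407 + 0.1127i + 0.9745j - 0.1895k
q3 · q2 · q1 = 0.1636 + 0.2438i + 0.951j - 0.0963k
q4 · q3 · q2 · q1 = 0.1652 - 0.7017i + 0.6866j + 0.0935k
0.1652 - 0.7017i + 0.6866j + 0.0935k


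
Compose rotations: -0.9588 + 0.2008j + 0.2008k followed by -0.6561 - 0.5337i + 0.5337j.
0.5219 + 0.6189i - 0.5363j - 0.2389k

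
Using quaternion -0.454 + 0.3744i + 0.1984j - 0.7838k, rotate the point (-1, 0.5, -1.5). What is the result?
(1.176, -1.158, -0.88)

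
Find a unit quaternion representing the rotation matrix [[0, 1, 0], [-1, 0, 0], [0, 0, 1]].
0.7071 - 0.7071k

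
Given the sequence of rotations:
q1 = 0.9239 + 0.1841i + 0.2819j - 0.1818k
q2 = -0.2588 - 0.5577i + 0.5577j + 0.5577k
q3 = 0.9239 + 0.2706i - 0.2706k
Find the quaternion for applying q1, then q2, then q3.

q2 · q1 = -0.1923 - 0.8215i + 0.4436j + 0.3024k
q3 · q2 · q1 = 0.1265 - 0.691i + 0.5503j + 0.4515k
0.1265 - 0.691i + 0.5503j + 0.4515k


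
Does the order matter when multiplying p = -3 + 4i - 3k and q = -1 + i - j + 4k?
Yes: pq = 11 - 10i - 16j - 13k ≠ 11 - 4i + 22j - 5k = qp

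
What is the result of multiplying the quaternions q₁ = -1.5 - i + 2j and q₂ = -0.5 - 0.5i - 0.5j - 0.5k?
1.25 + 0.25i - 0.75j + 2.25k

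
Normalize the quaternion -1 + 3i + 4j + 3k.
-0.169 + 0.5071i + 0.6761j + 0.5071k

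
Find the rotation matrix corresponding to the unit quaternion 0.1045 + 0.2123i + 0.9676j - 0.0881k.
[[-0.888, 0.4293, 0.1648], [0.3924, 0.8943, -0.2149], [-0.2396, -0.1261, -0.9626]]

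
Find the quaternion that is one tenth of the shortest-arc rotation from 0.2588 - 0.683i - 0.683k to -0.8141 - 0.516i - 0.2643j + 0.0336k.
0.133 - 0.7392i - 0.0385j - 0.6591k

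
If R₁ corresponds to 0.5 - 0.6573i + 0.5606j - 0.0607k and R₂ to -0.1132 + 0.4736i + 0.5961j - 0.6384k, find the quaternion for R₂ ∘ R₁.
-0.1182 + 0.6329i + 0.683j + 0.345k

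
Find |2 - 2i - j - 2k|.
√13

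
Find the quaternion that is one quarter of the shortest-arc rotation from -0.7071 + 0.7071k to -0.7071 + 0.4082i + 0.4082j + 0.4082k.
-0.7375 + 0.1094i + 0.1094j + 0.6574k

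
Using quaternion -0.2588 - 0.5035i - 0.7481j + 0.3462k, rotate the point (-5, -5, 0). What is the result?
(-2.868, -4.137, 4.966)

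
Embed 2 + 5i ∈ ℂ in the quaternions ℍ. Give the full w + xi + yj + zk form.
2 + 5i + 0j + 0k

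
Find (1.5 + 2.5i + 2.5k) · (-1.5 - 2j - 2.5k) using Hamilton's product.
4 + 1.25i + 3.25j - 12.5k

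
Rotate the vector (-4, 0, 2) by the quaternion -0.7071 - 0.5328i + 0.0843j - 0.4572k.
(-1.535, -3.888, -1.59)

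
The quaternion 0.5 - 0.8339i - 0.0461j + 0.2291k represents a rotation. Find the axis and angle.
axis = (-0.9629, -0.0532, 0.2645), θ = 2π/3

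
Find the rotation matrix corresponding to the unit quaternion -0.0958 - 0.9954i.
[[1, 0, 0], [0, -0.9816, -0.1907], [0, 0.1907, -0.9816]]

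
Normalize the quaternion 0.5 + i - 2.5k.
0.1826 + 0.3651i - 0.9129k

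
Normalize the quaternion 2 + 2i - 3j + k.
0.4714 + 0.4714i - 0.7071j + 0.2357k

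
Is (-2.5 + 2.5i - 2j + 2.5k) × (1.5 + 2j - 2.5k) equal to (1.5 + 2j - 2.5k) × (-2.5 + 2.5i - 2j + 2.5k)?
No: pq = 6.5 + 3.75i - 1.75j + 15k ≠ 6.5 + 3.75i - 14.25j + 5k = qp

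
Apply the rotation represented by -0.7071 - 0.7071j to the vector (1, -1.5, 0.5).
(0.5, -1.5, -1)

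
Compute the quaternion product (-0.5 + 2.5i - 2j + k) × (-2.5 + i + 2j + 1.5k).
1.25 - 11.75i + 1.25j + 3.75k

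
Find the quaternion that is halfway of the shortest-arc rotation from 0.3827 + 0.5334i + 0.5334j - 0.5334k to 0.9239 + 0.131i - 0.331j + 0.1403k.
0.8534 + 0.4339i + 0.1322j - 0.2568k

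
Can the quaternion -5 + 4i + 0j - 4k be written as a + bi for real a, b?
No. The quaternion -5 + 4i - 4k has j-coefficient y = 0 and k-coefficient z = -4, not both zero, so it does not lie in the complex subalgebra spanned by 1 and i.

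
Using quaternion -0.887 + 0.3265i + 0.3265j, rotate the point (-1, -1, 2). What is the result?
(-2.158, 0.158, 1.147)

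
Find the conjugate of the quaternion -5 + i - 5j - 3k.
-5 - i + 5j + 3k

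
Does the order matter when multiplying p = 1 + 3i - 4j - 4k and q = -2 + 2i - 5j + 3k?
Yes: pq = -16 - 36i - 14j + 4k ≠ -16 + 28i + 20j + 18k = qp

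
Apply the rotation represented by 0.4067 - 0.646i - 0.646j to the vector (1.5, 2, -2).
(2.968, 0.532, 1.076)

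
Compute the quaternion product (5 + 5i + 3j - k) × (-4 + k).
-19 - 17i - 17j + 9k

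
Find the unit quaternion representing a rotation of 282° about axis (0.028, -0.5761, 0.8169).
-0.7771 + 0.0176i - 0.3626j + 0.5141k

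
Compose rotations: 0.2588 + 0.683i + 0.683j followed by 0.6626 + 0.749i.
-0.3401 + 0.6464i + 0.4526j + 0.5116k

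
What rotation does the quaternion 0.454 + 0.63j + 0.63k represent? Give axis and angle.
axis = (0, √2/2, √2/2), θ = 126°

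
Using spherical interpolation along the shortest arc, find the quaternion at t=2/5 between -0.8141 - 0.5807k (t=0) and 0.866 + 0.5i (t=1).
-0.9017 - 0.2187i - 0.373k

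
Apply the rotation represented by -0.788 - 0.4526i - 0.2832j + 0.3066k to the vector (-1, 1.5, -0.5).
(0.373, 1.274, 1.318)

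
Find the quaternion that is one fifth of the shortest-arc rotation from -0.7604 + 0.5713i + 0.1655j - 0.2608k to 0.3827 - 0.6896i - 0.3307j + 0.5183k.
-0.6976 + 0.6079i + 0.2034j - 0.3199k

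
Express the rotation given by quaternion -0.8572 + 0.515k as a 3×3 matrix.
[[0.4696, 0.8829, 0], [-0.8829, 0.4696, 0], [0, 0, 1]]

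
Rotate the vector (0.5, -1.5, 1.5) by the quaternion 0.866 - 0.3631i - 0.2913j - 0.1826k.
(-0.968, 0.046, 1.952)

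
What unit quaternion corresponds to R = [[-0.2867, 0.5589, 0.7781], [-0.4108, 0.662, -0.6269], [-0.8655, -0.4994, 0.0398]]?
0.5948 + 0.0536i + 0.6908j - 0.4076k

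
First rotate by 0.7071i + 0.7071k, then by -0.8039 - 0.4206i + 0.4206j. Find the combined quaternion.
0.2974 - 0.271i + 0.2974j - 0.8658k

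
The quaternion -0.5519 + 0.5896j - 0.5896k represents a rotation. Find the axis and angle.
axis = (0, √2/2, -√2/2), θ = 247°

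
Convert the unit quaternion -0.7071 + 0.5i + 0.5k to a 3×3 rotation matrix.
[[0.5, 0.7071, 0.5], [-0.7071, 0, 0.7071], [0.5, -0.7071, 0.5]]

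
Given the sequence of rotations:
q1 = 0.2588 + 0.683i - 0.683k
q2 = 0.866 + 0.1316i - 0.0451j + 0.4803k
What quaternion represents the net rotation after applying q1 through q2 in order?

q2 · q1 = 0.4623 + 0.6563i + 0.4063j - 0.4364k
0.4623 + 0.6563i + 0.4063j - 0.4364k


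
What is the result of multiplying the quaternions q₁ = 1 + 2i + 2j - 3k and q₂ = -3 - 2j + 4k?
13 - 4i - 16j + 9k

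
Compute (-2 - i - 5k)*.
-2 + i + 5k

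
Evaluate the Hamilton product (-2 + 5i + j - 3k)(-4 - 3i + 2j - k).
18 - 9i + 6j + 27k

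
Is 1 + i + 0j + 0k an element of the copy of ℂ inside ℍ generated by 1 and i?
Yes. The quaternion 1 + i has j- and k-coefficients y = z = 0, so it lies in the complex subalgebra spanned by 1 and i.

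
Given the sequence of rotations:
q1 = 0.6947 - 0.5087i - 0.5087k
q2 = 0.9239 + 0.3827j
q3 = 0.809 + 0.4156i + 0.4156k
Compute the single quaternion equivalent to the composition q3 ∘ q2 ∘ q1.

q2 · q1 = 0.6418 - 0.6647i + 0.2659j - 0.2753k
q3 · q2 · q1 = 0.9099 - 0.3815i + 0.0533j + 0.1545k
0.9099 - 0.3815i + 0.0533j + 0.1545k


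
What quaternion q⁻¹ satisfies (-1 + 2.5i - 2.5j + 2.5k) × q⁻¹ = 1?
-0.0506 - 0.1266i + 0.1266j - 0.1266k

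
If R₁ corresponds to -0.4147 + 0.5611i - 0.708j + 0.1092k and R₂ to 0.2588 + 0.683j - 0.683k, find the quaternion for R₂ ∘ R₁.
0.4508 - 0.2638i - 0.8497j - 0.0717k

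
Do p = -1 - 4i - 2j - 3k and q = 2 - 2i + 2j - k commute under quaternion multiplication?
No: pq = -9 + 2i - 4j - 17k ≠ -9 - 14i - 8j + 7k = qp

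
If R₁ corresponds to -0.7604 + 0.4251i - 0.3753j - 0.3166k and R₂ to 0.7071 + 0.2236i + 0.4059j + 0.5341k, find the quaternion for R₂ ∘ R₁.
-0.3113 + 0.2025i - 0.2762j - 0.8865k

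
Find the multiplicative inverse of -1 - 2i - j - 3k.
-0.0667 + 0.1333i + 0.0667j + 0.2k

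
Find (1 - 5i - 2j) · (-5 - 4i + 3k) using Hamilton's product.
-25 + 15i + 25j - 5k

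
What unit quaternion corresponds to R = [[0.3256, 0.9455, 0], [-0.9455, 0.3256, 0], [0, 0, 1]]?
0.8141 - 0.5807k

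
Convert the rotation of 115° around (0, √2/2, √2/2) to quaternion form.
0.5373 + 0.5964j + 0.5964k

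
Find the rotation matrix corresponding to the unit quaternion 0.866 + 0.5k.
[[0.5, -0.866, 0], [0.866, 0.5, 0], [0, 0, 1]]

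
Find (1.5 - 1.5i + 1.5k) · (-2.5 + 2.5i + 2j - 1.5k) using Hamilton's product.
2.25 + 4.5i + 4.5j - 9k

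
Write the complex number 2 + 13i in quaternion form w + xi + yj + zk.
2 + 13i + 0j + 0k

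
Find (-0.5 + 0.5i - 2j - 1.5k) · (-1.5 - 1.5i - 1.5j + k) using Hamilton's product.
-4.25i + 5.5j - 2k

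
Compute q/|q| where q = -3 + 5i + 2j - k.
-0.4804 + 0.8006i + 0.3203j - 0.1601k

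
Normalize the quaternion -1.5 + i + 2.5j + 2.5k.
-0.378 + 0.252i + 0.6299j + 0.6299k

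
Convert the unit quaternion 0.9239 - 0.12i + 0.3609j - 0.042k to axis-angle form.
axis = (-0.3136, 0.9432, -0.1098), θ = π/4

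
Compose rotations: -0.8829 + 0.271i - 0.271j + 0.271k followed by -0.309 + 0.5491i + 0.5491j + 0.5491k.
0.124 - 0.2709i - 0.4011j - 0.8662k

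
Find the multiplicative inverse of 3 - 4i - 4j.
0.0732 + 0.0976i + 0.0976j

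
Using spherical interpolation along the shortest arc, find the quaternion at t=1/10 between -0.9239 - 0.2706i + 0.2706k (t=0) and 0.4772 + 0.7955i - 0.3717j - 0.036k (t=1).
-0.9051 - 0.339i + 0.0419j + 0.2534k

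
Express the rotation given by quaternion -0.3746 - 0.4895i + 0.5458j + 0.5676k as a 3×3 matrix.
[[-0.2401, -0.1091, -0.9646], [-0.9596, -0.1236, 0.2529], [-0.1468, 0.9863, -0.075]]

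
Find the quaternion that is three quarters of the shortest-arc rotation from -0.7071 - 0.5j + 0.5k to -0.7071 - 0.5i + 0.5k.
-0.7436 - 0.39i - 0.1358j + 0.5258k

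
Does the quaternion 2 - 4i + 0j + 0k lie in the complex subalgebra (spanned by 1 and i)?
Yes. The quaternion 2 - 4i has j- and k-coefficients y = z = 0, so it lies in the complex subalgebra spanned by 1 and i.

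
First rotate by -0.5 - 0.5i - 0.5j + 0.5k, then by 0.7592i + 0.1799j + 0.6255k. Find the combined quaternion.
0.1568 + 0.0231i - 0.7823j - 0.6024k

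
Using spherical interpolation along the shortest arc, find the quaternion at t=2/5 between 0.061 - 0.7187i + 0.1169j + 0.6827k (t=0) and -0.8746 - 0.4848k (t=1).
0.4724 - 0.505i + 0.0821j + 0.7177k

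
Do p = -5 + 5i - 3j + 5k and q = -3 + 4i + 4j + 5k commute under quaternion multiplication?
No: pq = -18 - 70i - 16j - 8k ≠ -18 - 6j - 72k = qp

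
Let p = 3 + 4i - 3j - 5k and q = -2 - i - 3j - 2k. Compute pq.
-21 - 20i + 10j - 11k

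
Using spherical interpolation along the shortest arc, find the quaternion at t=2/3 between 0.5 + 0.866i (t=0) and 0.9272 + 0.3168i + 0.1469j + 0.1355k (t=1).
0.8324 + 0.5362i + 0.1032j + 0.0952k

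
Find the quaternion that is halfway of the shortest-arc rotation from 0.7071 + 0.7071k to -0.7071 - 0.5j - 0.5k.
0.7345 + 0.2597j + 0.6269k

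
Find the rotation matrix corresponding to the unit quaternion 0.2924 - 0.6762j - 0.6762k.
[[-0.829, 0.3954, -0.3954], [-0.3954, 0.0855, 0.9145], [0.3954, 0.9145, 0.0855]]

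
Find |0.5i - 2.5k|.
2.55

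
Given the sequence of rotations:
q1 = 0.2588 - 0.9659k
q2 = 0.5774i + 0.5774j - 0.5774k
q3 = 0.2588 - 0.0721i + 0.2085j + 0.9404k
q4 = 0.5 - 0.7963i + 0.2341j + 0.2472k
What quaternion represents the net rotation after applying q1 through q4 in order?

q2 · q1 = -0.5577 - 0.4083i + 0.7071j - 0.1494k
q3 · q2 · q1 = -0.1807 - 0.7616i - 0.328j - 0.529k
q4 · q3 · q2 · q1 = -0.4893 - 0.2797i - 0.8158j + 0.1303k
-0.4893 - 0.2797i - 0.8158j + 0.1303k


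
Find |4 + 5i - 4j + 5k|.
√82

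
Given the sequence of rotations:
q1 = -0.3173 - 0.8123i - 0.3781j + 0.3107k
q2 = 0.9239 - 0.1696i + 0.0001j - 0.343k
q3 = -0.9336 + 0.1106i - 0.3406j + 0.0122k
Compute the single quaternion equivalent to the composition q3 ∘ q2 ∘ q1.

q2 · q1 = -0.3243 - 0.8263i - 0.018j + 0.4601k
q3 · q2 · q1 = 0.3824 + 0.5791i + 0.0663j - 0.7169k
0.3824 + 0.5791i + 0.0663j - 0.7169k


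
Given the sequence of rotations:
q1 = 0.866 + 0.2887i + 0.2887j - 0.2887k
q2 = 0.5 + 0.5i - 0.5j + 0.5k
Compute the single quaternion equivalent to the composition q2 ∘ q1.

q2 · q1 = 0.5774 + 0.5774i + 0.0001j + 0.5774k
0.5774 + 0.5774i + 0.0001j + 0.5774k


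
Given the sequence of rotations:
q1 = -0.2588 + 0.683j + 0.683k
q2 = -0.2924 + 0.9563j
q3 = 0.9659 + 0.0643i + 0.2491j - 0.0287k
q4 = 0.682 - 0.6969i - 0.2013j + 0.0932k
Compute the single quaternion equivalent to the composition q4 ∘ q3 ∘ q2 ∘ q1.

q2 · q1 = -0.5775 + 0.6532i - 0.4472j - 0.1997k
q3 · q2 · q1 = -0.4941 + 0.5312i - 0.5817j - 0.3678k
q4 · q3 · q2 · q1 = -0.0496 + 0.8349i - 0.5041j + 0.2154k
-0.0496 + 0.8349i - 0.5041j + 0.2154k


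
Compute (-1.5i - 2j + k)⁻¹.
0.2069i + 0.2759j - 0.1379k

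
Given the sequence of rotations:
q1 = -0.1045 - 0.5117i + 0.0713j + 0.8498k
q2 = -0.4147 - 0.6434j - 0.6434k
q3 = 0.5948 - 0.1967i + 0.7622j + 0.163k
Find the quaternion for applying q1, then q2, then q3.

q2 · q1 = 0.636 - 0.2887i + 0.3669j - 0.6144k
q3 · q2 · q1 = 0.142 - 0.8249i + 0.5351j - 0.1139k
0.142 - 0.8249i + 0.5351j - 0.1139k


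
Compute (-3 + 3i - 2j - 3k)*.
-3 - 3i + 2j + 3k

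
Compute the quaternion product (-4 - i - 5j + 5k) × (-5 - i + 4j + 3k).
24 - 26i + 7j - 46k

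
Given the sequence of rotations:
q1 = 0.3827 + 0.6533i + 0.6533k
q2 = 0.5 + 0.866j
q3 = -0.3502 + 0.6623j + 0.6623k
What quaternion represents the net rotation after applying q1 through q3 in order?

q2 · q1 = 0.1913 + 0.8924i + 0.3314j - 0.2391k
q3 · q2 · q1 = -0.1281 - 0.6904i + 0.6017j - 0.3806k
-0.1281 - 0.6904i + 0.6017j - 0.3806k


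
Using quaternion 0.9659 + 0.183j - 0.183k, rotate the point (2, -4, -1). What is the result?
(-0.036, -4.372, -1.372)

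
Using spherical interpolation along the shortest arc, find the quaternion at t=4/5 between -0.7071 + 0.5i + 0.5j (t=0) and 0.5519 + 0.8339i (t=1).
0.3063 + 0.9397i + 0.152j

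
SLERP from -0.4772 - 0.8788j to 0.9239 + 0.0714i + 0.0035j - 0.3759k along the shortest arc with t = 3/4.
-0.909 - 0.059i - 0.2718j + 0.3104k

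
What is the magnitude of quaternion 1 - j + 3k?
√11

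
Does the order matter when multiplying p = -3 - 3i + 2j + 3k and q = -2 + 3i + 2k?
Yes: pq = 9 + i + 11j - 18k ≠ 9 - 7i - 19j - 6k = qp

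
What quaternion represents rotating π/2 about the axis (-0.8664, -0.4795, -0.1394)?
0.7071 - 0.6126i - 0.3391j - 0.0986k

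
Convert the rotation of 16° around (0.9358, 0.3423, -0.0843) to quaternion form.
0.9903 + 0.1302i + 0.0476j - 0.0117k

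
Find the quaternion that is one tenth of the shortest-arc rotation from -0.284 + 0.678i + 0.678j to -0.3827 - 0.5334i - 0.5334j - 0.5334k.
-0.2187 + 0.6886i + 0.6886j + 0.0614k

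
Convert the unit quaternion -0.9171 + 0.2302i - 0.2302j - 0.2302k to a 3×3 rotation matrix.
[[0.788, -0.5282, 0.3162], [0.3162, 0.788, 0.5282], [-0.5282, -0.3162, 0.788]]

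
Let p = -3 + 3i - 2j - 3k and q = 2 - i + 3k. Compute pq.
6 + 3i - 10j - 17k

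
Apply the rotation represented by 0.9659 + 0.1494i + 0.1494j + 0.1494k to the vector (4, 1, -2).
(2.732, 2.732, -2.464)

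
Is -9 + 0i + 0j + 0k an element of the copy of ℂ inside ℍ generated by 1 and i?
Yes. The quaternion -9 has j- and k-coefficients y = z = 0, so it lies in the complex subalgebra spanned by 1 and i.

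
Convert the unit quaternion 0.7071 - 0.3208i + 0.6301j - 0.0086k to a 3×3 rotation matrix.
[[0.2058, -0.3921, 0.8966], [-0.4164, 0.794, 0.4428], [-0.8856, -0.4645, 0.0001]]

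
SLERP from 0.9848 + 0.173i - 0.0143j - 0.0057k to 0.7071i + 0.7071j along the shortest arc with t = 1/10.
0.9582 + 0.2717i + 0.0895j - 0.0055k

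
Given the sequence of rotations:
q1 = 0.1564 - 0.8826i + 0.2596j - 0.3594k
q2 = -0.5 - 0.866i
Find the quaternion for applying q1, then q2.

q2 · q1 = -0.8425 + 0.3059i - 0.441j - 0.0451k
-0.8425 + 0.3059i - 0.441j - 0.0451k


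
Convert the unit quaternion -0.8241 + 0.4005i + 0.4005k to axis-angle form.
axis = (√2/2, 0, √2/2), θ = 291°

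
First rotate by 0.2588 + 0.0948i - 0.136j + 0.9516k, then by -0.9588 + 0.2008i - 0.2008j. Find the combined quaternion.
-0.2945 - 0.23i - 0.1127j - 0.9207k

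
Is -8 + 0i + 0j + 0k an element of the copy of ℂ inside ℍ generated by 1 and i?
Yes. The quaternion -8 has j- and k-coefficients y = z = 0, so it lies in the complex subalgebra spanned by 1 and i.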